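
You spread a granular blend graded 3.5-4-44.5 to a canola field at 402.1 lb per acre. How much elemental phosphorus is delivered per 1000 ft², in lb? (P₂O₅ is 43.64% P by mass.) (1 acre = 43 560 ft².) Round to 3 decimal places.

P₂O₅ per acre = 402.1 × 4% = 16.084 lb.
Elemental P = 16.084 × 0.4364 = 7.01906 lb per acre.
Convert to per 1000 ft²: 7.01906 × 0.0229568 = 0.161135 lb.

0.161 lb P per thousand sq ft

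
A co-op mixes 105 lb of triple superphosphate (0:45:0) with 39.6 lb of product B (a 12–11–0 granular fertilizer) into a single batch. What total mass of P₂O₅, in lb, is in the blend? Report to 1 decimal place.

51.6 lb P₂O₅

P₂O₅ mass = 45%×105 + 11%×39.6 = 51.606 lb.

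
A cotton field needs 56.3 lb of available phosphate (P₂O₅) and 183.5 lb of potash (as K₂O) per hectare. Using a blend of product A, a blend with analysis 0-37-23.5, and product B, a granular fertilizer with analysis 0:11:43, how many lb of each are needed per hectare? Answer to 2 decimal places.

With a, b = lb per hectare of product A and product B:
P₂O₅: 0.37·a + 0.11·b = 56.3
K₂O: 0.235·a + 0.43·b = 183.5
Eliminate b: (row1) − 0.11/0.43·(row2) → 0.309884·a = 9.35814, so a = 30.1989.
Then b = (183.5 − 0.235·30.1989) / 0.43 = 410.2402.

30.20 lb product A, 410.24 lb product B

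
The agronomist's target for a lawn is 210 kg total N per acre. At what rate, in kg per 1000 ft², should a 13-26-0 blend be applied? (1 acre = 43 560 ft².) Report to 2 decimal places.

37.08 kg of product per thousand sq ft

Product per acre = 210 / 13% = 1615.38 kg.
Convert to per 1000 ft²: 1615.38 × 0.0229568 = 37.0841 kg.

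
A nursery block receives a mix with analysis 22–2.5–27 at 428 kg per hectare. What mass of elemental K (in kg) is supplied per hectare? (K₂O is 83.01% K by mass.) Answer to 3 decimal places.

K₂O per hectare = 428 × 27% = 115.56 kg.
Elemental K = 115.56 × 0.8301 = 95.9264 kg per hectare.

95.926 kg K per hectare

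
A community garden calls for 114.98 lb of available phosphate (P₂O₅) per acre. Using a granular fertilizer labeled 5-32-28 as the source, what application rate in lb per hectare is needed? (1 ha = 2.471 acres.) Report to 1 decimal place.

887.9 lb of product per hectare

Product per acre = 114.98 / 32% = 359.312 lb.
Convert to per hectare: 359.312 × 2.471 = 887.861 lb.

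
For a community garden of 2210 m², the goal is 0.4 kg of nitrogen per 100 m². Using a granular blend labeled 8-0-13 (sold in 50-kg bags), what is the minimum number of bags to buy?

Product per 100 m² = 0.4 / 8% = 5 kg.
Total product = 5 × 2210 / 100 = 110.5 kg.
Bags = ⌈110.5 / 50⌉ = 3.

3 bags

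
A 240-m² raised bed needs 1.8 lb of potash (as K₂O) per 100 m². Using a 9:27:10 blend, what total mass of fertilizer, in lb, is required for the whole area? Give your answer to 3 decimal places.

Product per 100 m² = 1.8 / 10% = 18 lb.
Total product = 18 × 240 / 100 = 43.2 lb.

43.200 lb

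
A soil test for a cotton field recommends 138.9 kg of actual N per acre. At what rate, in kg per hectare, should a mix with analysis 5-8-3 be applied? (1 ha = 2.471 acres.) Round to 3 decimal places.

Product per acre = 138.9 / 5% = 2778 kg.
Convert to per hectare: 2778 × 2.471 = 6864.438 kg.

6864.438 kg of product per hectare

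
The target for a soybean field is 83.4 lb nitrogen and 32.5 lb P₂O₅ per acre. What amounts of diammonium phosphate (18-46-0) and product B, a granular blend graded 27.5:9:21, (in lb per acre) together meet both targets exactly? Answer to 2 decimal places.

Let a = lb of diammonium phosphate, b = lb of product B (per acre).
N: 0.18·a + 0.275·b = 83.4
P₂O₅: 0.46·a + 0.09·b = 32.5
Eliminate b: (row1) − 0.275/0.09·(row2) → -1.22556·a = -15.9056, so a = 12.9782.
Then b = (32.5 − 0.46·12.9782) / 0.09 = 294.778.

12.98 lb diammonium phosphate, 294.78 lb product B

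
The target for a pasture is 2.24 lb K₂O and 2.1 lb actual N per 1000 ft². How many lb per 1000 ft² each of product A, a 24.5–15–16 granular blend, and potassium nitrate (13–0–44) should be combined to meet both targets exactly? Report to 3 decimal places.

Let a = lb of product A, b = lb of potassium nitrate (per 1000 ft²).
K₂O: 0.16·a + 0.44·b = 2.24
N: 0.245·a + 0.13·b = 2.1
Eliminate b: (row1) − 0.44/0.13·(row2) → -0.669231·a = -4.86769, so a = 7.27356.
Then b = (2.1 − 0.245·7.27356) / 0.13 = 2.44598.

7.274 lb product A, 2.446 lb potassium nitrate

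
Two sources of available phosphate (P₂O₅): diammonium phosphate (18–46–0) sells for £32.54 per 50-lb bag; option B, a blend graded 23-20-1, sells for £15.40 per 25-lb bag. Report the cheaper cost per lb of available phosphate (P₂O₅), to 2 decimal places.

diammonium phosphate: P₂O₅ per bag = 50 × 46% = 23 lb; cost = 32.54 / 23 = £1.4148/lb P₂O₅.
option B: P₂O₅ per bag = 25 × 20% = 5 lb; cost = 15.40 / 5 = £3.0800/lb P₂O₅.
diammonium phosphate is cheaper.

£1.41 per lb P₂O₅ (diammonium phosphate)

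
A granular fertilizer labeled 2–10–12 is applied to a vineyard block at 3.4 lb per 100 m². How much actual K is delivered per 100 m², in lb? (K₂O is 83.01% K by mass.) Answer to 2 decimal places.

K₂O per 100 m² = 3.4 × 12% = 0.408 lb.
Elemental K = 0.408 × 0.8301 = 0.338681 lb per 100 m².

0.34 lb K per hundred sq m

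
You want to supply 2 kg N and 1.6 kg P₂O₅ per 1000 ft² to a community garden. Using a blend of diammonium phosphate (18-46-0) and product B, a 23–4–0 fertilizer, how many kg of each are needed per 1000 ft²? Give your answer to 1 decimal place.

2.9 kg diammonium phosphate, 6.4 kg product B

With a, b = kg per 1000 ft² of diammonium phosphate and product B:
N: 0.18·a + 0.23·b = 2
P₂O₅: 0.46·a + 0.04·b = 1.6
Eliminate b: (row1) − 0.23/0.04·(row2) → -2.465·a = -7.2, so a = 2.92089.
Then b = (1.6 − 0.46·2.92089) / 0.04 = 6.40974.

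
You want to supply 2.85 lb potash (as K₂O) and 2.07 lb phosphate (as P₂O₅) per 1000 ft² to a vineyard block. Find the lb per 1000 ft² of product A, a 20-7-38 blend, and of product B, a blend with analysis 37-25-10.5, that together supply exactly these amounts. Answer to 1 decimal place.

5.6 lb product A, 6.7 lb product B

With a, b = lb per 1000 ft² of product A and product B:
K₂O: 0.38·a + 0.105·b = 2.85
P₂O₅: 0.07·a + 0.25·b = 2.07
From row1: a = (2.85 − 0.105·b) / 0.38.
Into row2: 0.07·(2.85 − 0.105·b)/0.38 + 0.25·b = 2.07 → b = 6.69823, a = 5.64917.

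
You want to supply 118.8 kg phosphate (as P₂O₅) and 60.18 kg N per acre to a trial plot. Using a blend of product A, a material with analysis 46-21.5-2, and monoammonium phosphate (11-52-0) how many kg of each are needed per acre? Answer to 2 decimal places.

With a, b = kg per acre of product A and monoammonium phosphate:
P₂O₅: 0.215·a + 0.52·b = 118.8
N: 0.46·a + 0.11·b = 60.18
Solving simultaneously: a = 84.5539, b = 193.502.

84.55 kg product A, 193.50 kg monoammonium phosphate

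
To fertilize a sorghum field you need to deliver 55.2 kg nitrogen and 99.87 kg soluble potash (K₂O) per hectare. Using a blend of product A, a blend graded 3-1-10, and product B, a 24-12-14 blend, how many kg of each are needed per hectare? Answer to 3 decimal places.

820.242 kg product A, 127.470 kg product B

With a, b = kg per hectare of product A and product B:
N: 0.03·a + 0.24·b = 55.2
K₂O: 0.1·a + 0.14·b = 99.87
Eliminate b: (row1) − 0.24/0.14·(row2) → -0.141429·a = -116.006, so a = 820.2424.
Then b = (99.87 − 0.1·820.2424) / 0.14 = 127.4697.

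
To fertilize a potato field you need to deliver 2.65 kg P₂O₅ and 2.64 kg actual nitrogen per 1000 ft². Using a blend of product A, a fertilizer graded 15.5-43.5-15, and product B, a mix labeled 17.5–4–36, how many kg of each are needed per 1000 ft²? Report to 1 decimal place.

Per-1000 ft² balance (a = product A, b = product B):
P₂O₅: 0.435·a + 0.04·b = 2.65
N: 0.155·a + 0.175·b = 2.64
Solving simultaneously: a = 5.12192, b = 10.5492.

5.1 kg product A, 10.5 kg product B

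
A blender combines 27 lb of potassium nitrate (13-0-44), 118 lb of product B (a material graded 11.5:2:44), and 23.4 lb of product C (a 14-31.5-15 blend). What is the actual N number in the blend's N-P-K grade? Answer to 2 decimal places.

Total mass = 27 + 118 + 23.4 = 168.4 lb.
N mass = 13%×27 + 11.5%×118 + 14%×23.4 = 20.356 lb.
% N = 20.356 / 168.4 = 12.0879%.

12.09% N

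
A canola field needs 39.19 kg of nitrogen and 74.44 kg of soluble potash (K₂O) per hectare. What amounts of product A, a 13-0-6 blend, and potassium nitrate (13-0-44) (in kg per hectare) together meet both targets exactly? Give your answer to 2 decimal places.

153.17 kg product A, 148.30 kg potassium nitrate

With a, b = kg per hectare of product A and potassium nitrate:
N: 0.13·a + 0.13·b = 39.19
K₂O: 0.06·a + 0.44·b = 74.44
From row1: a = (39.19 − 0.13·b) / 0.13.
Into row2: 0.06·(39.19 − 0.13·b)/0.13 + 0.44·b = 74.44 → b = 148.296, a = 153.166.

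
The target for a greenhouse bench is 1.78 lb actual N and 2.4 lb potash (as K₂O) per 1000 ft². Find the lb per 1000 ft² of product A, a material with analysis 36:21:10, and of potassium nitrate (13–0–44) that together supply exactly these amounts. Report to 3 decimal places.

3.241 lb product A, 4.718 lb potassium nitrate

With a, b = lb per 1000 ft² of product A and potassium nitrate:
N: 0.36·a + 0.13·b = 1.78
K₂O: 0.1·a + 0.44·b = 2.4
Eliminate a: (row1) − 0.36/0.1·(row2) → -1.454·b = -6.86, so b = 4.71802.
Back-substitute: a = (1.78 − 0.13·4.71802) / 0.36 = 3.24072.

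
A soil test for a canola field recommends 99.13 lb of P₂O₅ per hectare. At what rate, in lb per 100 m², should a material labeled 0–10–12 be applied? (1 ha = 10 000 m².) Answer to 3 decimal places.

9.913 lb of product per hundred sq m

Product per hectare = 99.13 / 10% = 991.3 lb.
Convert to per 100 m²: 991.3 × 0.01 = 9.913 lb.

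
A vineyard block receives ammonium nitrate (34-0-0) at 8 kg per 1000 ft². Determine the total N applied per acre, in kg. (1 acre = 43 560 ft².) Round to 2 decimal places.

nitrogen per 1000 ft² = 8 × 34% = 2.72 kg.
Convert to per acre: 2.72 × 43.56 = 118.483 kg.

118.48 kg N per acre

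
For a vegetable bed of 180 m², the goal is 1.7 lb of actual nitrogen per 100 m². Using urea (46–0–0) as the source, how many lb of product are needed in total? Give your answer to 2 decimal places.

6.65 lb

Product per 100 m² = 1.7 / 46% = 3.69565 lb.
Total product = 3.69565 × 180 / 100 = 6.65217 lb.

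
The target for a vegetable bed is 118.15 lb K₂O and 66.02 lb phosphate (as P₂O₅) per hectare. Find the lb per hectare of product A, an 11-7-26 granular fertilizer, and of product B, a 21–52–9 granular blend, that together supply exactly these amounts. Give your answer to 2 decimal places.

Let a = lb of product A, b = lb of product B (per hectare).
K₂O: 0.26·a + 0.09·b = 118.15
P₂O₅: 0.07·a + 0.52·b = 66.02
From row1: a = (118.15 − 0.09·b) / 0.26.
Into row2: 0.07·(118.15 − 0.09·b)/0.26 + 0.52·b = 66.02 → b = 69.0047, a = 430.537.

430.54 lb product A, 69.00 lb product B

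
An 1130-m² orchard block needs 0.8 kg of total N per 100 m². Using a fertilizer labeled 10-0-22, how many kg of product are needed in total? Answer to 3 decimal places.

Product per 100 m² = 0.8 / 10% = 8 kg.
Total product = 8 × 1130 / 100 = 90.4 kg.

90.400 kg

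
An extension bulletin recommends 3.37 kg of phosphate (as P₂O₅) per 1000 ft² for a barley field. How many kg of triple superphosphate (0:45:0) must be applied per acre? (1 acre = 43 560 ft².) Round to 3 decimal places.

326.216 kg of product per acre

Product per 1000 ft² = 3.37 / 45% = 7.48889 kg.
Convert to per acre: 7.48889 × 43.56 = 326.216 kg.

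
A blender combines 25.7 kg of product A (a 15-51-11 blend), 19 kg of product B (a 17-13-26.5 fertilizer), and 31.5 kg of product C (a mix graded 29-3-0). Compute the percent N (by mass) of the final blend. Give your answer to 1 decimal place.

21.3% N

Total mass = 25.7 + 19 + 31.5 = 76.2 kg.
N mass = 15%×25.7 + 17%×19 + 29%×31.5 = 16.22 kg.
% N = 16.22 / 76.2 = 21.2861%.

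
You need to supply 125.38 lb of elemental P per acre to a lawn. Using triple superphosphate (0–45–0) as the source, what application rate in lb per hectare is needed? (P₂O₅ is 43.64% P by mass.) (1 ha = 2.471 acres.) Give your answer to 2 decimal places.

As P₂O₅: 125.38 / 0.4364 = 287.305 lb per acre.
Product per acre = 287.305 / 45% = 638.456 lb.
Convert to per hectare: 638.456 × 2.471 = 1577.6249 lb.

1577.62 lb of product per hectare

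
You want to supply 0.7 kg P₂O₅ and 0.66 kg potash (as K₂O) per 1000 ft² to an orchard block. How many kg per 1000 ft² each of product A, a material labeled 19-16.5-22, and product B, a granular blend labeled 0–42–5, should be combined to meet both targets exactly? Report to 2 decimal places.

2.88 kg product A, 0.54 kg product B

Per-1000 ft² balance (a = product A, b = product B):
P₂O₅: 0.165·a + 0.42·b = 0.7
K₂O: 0.22·a + 0.05·b = 0.66
From row1: a = (0.7 − 0.42·b) / 0.165.
Into row2: 0.22·(0.7 − 0.42·b)/0.165 + 0.05·b = 0.66 → b = 0.535948, a = 2.87819.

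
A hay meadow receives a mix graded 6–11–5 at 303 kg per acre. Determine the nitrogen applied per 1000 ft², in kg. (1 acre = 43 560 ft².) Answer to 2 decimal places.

0.42 kg N per thousand sq ft

nitrogen per acre = 303 × 6% = 18.18 kg.
Convert to per 1000 ft²: 18.18 × 0.0229568 = 0.417355 kg.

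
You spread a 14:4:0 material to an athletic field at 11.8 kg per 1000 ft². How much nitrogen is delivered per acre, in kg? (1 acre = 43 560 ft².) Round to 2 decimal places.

nitrogen per 1000 ft² = 11.8 × 14% = 1.652 kg.
Convert to per acre: 1.652 × 43.56 = 71.9611 kg.

71.96 kg N per acre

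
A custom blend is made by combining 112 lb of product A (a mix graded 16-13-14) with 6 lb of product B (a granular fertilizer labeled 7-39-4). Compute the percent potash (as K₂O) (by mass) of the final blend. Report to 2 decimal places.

13.49% K₂O

Total mass = 112 + 6 = 118 lb.
K₂O mass = 14%×112 + 4%×6 = 15.92 lb.
% K₂O = 15.92 / 118 = 13.4915%.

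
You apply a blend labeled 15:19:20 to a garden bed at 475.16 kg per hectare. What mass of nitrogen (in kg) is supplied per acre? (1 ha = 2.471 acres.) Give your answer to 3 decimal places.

nitrogen per hectare = 475.16 × 15% = 71.274 kg.
Convert to per acre: 71.274 × 0.404694 = 28.8442 kg.

28.844 kg N per acre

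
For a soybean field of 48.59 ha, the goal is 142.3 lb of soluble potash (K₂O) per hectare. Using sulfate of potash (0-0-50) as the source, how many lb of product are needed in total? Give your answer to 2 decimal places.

Product per hectare = 142.3 / 50% = 284.6 lb.
Total product = 284.6 × 48.59 = 13828.714 lb.

13828.71 lb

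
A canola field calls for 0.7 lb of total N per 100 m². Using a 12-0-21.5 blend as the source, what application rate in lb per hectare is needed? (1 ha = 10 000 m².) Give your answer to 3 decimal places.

Product per 100 m² = 0.7 / 12% = 5.83333 lb.
Convert to per hectare: 5.83333 × 100 = 583.3333 lb.

583.333 lb of product per hectare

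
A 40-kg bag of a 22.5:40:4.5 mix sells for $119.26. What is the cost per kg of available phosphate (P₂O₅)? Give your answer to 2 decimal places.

$7.45 per kg P₂O₅

P₂O₅ in bag = 40 × 40% = 16 kg.
Cost per kg P₂O₅ = $119.26 / 16 = $7.4538.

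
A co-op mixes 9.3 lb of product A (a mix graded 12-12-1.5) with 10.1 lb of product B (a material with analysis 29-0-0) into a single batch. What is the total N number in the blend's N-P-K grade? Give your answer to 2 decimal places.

Total mass = 9.3 + 10.1 = 19.4 lb.
N mass = 12%×9.3 + 29%×10.1 = 4.045 lb.
% N = 4.045 / 19.4 = 20.8505%.

20.85% N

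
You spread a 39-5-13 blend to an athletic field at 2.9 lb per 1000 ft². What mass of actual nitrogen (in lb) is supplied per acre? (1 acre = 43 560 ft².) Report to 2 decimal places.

49.27 lb N per acre

nitrogen per 1000 ft² = 2.9 × 39% = 1.131 lb.
Convert to per acre: 1.131 × 43.56 = 49.2664 lb.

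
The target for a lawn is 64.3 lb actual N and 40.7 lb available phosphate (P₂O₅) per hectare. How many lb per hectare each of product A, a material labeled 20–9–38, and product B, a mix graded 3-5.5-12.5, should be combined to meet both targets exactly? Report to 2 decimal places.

278.98 lb product A, 283.49 lb product B

Let a = lb of product A, b = lb of product B (per hectare).
N: 0.2·a + 0.03·b = 64.3
P₂O₅: 0.09·a + 0.055·b = 40.7
From row1: a = (64.3 − 0.03·b) / 0.2.
Into row2: 0.09·(64.3 − 0.03·b)/0.2 + 0.055·b = 40.7 → b = 283.494, a = 278.976.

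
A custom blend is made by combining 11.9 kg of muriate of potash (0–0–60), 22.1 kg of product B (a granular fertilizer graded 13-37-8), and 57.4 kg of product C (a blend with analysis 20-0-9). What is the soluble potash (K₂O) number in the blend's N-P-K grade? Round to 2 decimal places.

Total mass = 11.9 + 22.1 + 57.4 = 91.4 kg.
K₂O mass = 60%×11.9 + 8%×22.1 + 9%×57.4 = 14.074 kg.
% K₂O = 14.074 / 91.4 = 15.3982%.

15.40% K₂O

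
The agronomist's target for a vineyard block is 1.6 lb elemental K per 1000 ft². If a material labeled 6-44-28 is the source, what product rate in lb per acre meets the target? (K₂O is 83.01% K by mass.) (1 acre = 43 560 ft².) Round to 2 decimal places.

As K₂O: 1.6 / 0.8301 = 1.92748 lb per 1000 ft².
Product per 1000 ft² = 1.92748 / 28% = 6.88385 lb.
Convert to per acre: 6.88385 × 43.56 = 299.861 lb.

299.86 lb of product per acre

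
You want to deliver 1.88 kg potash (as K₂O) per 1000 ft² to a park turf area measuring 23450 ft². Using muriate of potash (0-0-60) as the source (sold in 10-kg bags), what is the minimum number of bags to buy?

Product per 1000 ft² = 1.88 / 60% = 3.13333 kg.
Total product = 3.13333 × 23450 / 1000 = 73.4767 kg.
Bags = ⌈73.4767 / 10⌉ = 8.

8 bags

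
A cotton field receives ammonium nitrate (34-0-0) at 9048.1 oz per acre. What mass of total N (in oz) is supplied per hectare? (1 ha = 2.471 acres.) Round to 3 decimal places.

7601.671 oz N per hectare

nitrogen per acre = 9048.1 × 34% = 3076.35 oz.
Convert to per hectare: 3076.35 × 2.471 = 7601.6707 oz.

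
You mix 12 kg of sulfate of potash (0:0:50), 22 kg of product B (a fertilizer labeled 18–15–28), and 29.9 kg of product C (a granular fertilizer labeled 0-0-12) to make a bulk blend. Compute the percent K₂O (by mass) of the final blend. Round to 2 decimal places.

Total mass = 12 + 22 + 29.9 = 63.9 kg.
K₂O mass = 50%×12 + 28%×22 + 12%×29.9 = 15.748 kg.
% K₂O = 15.748 / 63.9 = 24.6448%.

24.64% K₂O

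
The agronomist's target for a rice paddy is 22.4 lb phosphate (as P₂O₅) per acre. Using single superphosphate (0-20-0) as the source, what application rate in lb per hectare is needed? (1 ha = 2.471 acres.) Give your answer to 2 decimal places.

276.75 lb of product per hectare

Product per acre = 22.4 / 20% = 112 lb.
Convert to per hectare: 112 × 2.471 = 276.752 lb.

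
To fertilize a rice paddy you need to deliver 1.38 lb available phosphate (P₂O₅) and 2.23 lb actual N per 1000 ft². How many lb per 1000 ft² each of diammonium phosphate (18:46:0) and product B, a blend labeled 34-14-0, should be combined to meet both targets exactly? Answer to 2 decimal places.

1.20 lb diammonium phosphate, 5.93 lb product B

Let a = lb of diammonium phosphate, b = lb of product B (per 1000 ft²).
P₂O₅: 0.46·a + 0.14·b = 1.38
N: 0.18·a + 0.34·b = 2.23
Eliminate a: (row1) − 0.46/0.18·(row2) → -0.728889·b = -4.31889, so b = 5.9253.
Back-substitute: a = (1.38 − 0.14·5.9253) / 0.46 = 1.19665.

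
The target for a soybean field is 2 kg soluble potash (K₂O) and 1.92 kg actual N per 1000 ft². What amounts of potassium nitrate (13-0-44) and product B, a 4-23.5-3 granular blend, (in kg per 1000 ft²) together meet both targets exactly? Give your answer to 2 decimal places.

Let a = kg of potassium nitrate, b = kg of product B (per 1000 ft²).
K₂O: 0.44·a + 0.03·b = 2
N: 0.13·a + 0.04·b = 1.92
Eliminate b: (row1) − 0.03/0.04·(row2) → 0.3425·a = 0.56, so a = 1.63504.
Then b = (1.92 − 0.13·1.63504) / 0.04 = 42.6861.

1.64 kg potassium nitrate, 42.69 kg product B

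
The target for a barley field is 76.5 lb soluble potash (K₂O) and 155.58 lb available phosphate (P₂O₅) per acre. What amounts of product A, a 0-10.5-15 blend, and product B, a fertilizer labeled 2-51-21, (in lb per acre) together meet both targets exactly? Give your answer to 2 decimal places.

116.50 lb product A, 281.07 lb product B

With a, b = lb per acre of product A and product B:
K₂O: 0.15·a + 0.21·b = 76.5
P₂O₅: 0.105·a + 0.51·b = 155.58
Eliminate b: (row1) − 0.21/0.51·(row2) → 0.106765·a = 12.4376, so a = 116.496.
Then b = (155.58 − 0.105·116.496) / 0.51 = 281.074.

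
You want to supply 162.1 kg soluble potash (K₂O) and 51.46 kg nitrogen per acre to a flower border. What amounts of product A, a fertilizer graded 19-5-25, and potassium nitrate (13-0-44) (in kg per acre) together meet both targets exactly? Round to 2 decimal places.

Let a = kg of product A, b = kg of potassium nitrate (per acre).
K₂O: 0.25·a + 0.44·b = 162.1
N: 0.19·a + 0.13·b = 51.46
Solving simultaneously: a = 30.7123, b = 350.959.

30.71 kg product A, 350.96 kg potassium nitrate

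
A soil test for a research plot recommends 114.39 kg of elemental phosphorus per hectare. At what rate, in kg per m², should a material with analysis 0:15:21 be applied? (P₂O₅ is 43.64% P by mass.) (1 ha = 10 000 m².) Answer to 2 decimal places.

As P₂O₅: 114.39 / 0.4364 = 262.122 kg per hectare.
Product per hectare = 262.122 / 15% = 1747.48 kg.
Convert to per m²: 1747.48 × 0.0001 = 0.174748 kg.

0.17 kg of product per sq m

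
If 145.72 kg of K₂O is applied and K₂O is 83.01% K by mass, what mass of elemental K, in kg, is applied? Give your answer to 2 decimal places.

120.96 kg K

K = 145.72 × 0.8301 = 120.962 kg.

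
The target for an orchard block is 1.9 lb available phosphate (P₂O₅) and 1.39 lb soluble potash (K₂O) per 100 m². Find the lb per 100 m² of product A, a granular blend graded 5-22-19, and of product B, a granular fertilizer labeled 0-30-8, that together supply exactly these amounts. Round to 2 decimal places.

Let a = lb of product A, b = lb of product B (per 100 m²).
P₂O₅: 0.22·a + 0.3·b = 1.9
K₂O: 0.19·a + 0.08·b = 1.39
Eliminate a: (row1) − 0.22/0.19·(row2) → 0.207368·b = 0.290526, so b = 1.40102.
Back-substitute: a = (1.9 − 0.3·1.40102) / 0.22 = 6.72589.

6.73 lb product A, 1.40 lb product B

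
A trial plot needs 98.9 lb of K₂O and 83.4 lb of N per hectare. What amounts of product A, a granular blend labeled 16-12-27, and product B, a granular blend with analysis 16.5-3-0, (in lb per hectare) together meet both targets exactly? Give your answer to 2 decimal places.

366.30 lb product A, 150.26 lb product B

Let a = lb of product A, b = lb of product B (per hectare).
K₂O: 0.27·a + 0·b = 98.9
N: 0.16·a + 0.165·b = 83.4
From row1: a = (98.9 − 0·b) / 0.27.
Into row2: 0.16·(98.9 − 0·b)/0.27 + 0.165·b = 83.4 → b = 150.258, a = 366.296.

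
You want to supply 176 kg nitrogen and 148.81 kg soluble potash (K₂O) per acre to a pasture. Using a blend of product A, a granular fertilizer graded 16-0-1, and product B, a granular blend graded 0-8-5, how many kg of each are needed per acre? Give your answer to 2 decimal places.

Let a = kg of product A, b = kg of product B (per acre).
N: 0.16·a + 0·b = 176
K₂O: 0.01·a + 0.05·b = 148.81
From row1: a = (176 − 0·b) / 0.16.
Into row2: 0.01·(176 − 0·b)/0.16 + 0.05·b = 148.81 → b = 2756.2, a = 1100.

1100.00 kg product A, 2756.20 kg product B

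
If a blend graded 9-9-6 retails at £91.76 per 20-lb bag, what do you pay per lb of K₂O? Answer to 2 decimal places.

£76.47 per lb K₂O

K₂O in bag = 20 × 6% = 1.2 lb.
Cost per lb K₂O = £91.76 / 1.2 = £76.4667.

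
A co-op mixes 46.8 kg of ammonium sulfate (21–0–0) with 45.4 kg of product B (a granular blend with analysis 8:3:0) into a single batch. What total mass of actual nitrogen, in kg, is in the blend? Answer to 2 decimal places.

N mass = 21%×46.8 + 8%×45.4 = 13.46 kg.

13.46 kg N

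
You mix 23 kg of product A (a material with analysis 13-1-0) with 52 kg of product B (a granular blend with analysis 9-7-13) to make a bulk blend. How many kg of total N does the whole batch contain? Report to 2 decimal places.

7.67 kg N

N mass = 13%×23 + 9%×52 = 7.67 kg.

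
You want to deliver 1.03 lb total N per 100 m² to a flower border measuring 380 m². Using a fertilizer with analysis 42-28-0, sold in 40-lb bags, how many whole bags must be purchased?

Product per 100 m² = 1.03 / 42% = 2.45238 lb.
Total product = 2.45238 × 380 / 100 = 9.31905 lb.
Bags = ⌈9.31905 / 40⌉ = 1.

1 bags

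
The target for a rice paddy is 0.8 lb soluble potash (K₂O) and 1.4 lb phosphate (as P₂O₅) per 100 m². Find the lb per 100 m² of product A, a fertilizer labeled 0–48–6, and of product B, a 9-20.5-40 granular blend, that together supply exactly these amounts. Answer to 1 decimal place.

2.2 lb product A, 1.7 lb product B

With a, b = lb per 100 m² of product A and product B:
K₂O: 0.06·a + 0.4·b = 0.8
P₂O₅: 0.48·a + 0.205·b = 1.4
Eliminate b: (row1) − 0.4/0.205·(row2) → -0.876585·a = -1.93171, so a = 2.20367.
Then b = (1.4 − 0.48·2.20367) / 0.205 = 1.66945.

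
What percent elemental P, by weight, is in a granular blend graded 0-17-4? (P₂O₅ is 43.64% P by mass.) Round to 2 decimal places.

%P = 17 × 0.4364 = 7.4188%.

7.42% P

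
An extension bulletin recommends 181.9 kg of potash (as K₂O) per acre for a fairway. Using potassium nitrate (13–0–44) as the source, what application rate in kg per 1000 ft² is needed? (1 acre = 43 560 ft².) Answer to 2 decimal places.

9.49 kg of product per thousand sq ft

Product per acre = 181.9 / 44% = 413.409 kg.
Convert to per 1000 ft²: 413.409 × 0.0229568 = 9.49057 kg.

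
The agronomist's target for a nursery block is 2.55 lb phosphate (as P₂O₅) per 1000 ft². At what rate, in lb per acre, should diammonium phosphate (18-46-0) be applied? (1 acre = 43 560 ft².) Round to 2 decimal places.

Product per 1000 ft² = 2.55 / 46% = 5.54348 lb.
Convert to per acre: 5.54348 × 43.56 = 241.474 lb.

241.47 lb of product per acre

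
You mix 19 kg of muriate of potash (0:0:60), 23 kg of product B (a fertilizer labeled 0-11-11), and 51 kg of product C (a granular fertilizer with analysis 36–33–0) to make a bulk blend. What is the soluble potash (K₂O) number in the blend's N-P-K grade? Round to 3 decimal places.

Total mass = 19 + 23 + 51 = 93 kg.
K₂O mass = 60%×19 + 11%×23 + 0%×51 = 13.93 kg.
% K₂O = 13.93 / 93 = 14.97849%.

14.978% K₂O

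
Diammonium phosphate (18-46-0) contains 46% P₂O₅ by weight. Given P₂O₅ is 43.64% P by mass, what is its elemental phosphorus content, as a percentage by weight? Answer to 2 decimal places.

20.07% P

%P = 46 × 0.4364 = 20.0744%.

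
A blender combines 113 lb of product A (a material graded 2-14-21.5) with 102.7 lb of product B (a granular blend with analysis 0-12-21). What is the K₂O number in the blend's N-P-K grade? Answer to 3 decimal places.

21.262% K₂O

Total mass = 113 + 102.7 = 215.7 lb.
K₂O mass = 21.5%×113 + 21%×102.7 = 45.862 lb.
% K₂O = 45.862 / 215.7 = 21.2619%.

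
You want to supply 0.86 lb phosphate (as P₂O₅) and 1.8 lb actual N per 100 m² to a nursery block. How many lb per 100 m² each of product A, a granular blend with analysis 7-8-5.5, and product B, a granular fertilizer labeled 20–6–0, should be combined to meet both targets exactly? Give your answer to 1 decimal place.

With a, b = lb per 100 m² of product A and product B:
P₂O₅: 0.08·a + 0.06·b = 0.86
N: 0.07·a + 0.2·b = 1.8
From row1: a = (0.86 − 0.06·b) / 0.08.
Into row2: 0.07·(0.86 − 0.06·b)/0.08 + 0.2·b = 1.8 → b = 7.10169, a = 5.42373.

5.4 lb product A, 7.1 lb product B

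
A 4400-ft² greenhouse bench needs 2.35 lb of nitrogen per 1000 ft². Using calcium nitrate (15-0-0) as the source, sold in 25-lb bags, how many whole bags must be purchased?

3 bags

Product per 1000 ft² = 2.35 / 15% = 15.6667 lb.
Total product = 15.6667 × 4400 / 1000 = 68.9333 lb.
Bags = ⌈68.9333 / 25⌉ = 3.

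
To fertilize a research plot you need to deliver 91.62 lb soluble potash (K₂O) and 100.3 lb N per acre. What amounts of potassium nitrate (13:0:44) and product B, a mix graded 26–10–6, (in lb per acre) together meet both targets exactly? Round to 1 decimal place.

Per-acre balance (a = potassium nitrate, b = product B):
K₂O: 0.44·a + 0.06·b = 91.62
N: 0.13·a + 0.26·b = 100.3
Eliminate b: (row1) − 0.06/0.26·(row2) → 0.41·a = 68.4738, so a = 167.009.
Then b = (100.3 − 0.13·167.009) / 0.26 = 302.265.

167.0 lb potassium nitrate, 302.3 lb product B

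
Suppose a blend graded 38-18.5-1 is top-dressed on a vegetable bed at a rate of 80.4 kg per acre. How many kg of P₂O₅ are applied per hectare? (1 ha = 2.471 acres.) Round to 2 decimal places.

36.75 kg P₂O₅ per hectare

P₂O₅ per acre = 80.4 × 18.5% = 14.874 kg.
Convert to per hectare: 14.874 × 2.471 = 36.7537 kg.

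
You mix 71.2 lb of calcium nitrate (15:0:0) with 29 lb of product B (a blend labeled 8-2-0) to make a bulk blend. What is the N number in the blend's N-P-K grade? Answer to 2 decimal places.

12.97% N

Total mass = 71.2 + 29 = 100.2 lb.
N mass = 15%×71.2 + 8%×29 = 13 lb.
% N = 13 / 100.2 = 12.9741%.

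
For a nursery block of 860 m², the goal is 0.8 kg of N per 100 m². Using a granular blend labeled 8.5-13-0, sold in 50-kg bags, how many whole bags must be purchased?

Product per 100 m² = 0.8 / 8.5% = 9.41176 kg.
Total product = 9.41176 × 860 / 100 = 80.9412 kg.
Bags = ⌈80.9412 / 50⌉ = 2.

2 bags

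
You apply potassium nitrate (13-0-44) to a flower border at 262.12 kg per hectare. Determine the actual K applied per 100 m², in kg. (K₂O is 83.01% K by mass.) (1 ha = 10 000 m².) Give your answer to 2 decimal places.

K₂O per hectare = 262.12 × 44% = 115.333 kg.
Elemental K = 115.333 × 0.8301 = 95.7378 kg per hectare.
Convert to per 100 m²: 95.7378 × 0.01 = 0.957378 kg.

0.96 kg K per hundred sq m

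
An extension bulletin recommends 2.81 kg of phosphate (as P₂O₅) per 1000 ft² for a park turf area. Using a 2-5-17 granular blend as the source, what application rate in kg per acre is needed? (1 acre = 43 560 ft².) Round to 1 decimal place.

2448.1 kg of product per acre

Product per 1000 ft² = 2.81 / 5% = 56.2 kg.
Convert to per acre: 56.2 × 43.56 = 2448.07 kg.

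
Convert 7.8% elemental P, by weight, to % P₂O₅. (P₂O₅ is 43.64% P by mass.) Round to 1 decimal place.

%P₂O₅ = 7.8 / 0.4364 = 17.8735%.

17.9% P₂O₅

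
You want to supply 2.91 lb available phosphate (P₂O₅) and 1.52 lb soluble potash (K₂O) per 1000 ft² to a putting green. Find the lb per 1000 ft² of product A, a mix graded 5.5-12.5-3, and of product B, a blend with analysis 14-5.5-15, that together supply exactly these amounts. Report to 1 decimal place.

20.6 lb product A, 6.0 lb product B

Let a = lb of product A, b = lb of product B (per 1000 ft²).
P₂O₅: 0.125·a + 0.055·b = 2.91
K₂O: 0.03·a + 0.15·b = 1.52
Solving simultaneously: a = 20.6374, b = 6.00585.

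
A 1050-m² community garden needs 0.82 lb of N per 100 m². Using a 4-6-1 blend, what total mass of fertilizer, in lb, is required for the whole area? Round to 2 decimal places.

Product per 100 m² = 0.82 / 4% = 20.5 lb.
Total product = 20.5 × 1050 / 100 = 215.25 lb.

215.25 lb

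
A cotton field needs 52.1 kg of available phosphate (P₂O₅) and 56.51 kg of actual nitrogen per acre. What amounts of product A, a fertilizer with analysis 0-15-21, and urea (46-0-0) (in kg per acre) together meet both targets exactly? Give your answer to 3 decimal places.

Per-acre balance (a = product A, b = urea):
P₂O₅: 0.15·a + 0·b = 52.1
N: 0·a + 0.46·b = 56.51
Solving simultaneously: a = 347.3333, b = 122.8478.

347.333 kg product A, 122.848 kg urea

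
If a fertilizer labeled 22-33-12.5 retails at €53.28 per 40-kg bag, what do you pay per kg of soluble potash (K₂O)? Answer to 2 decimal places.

€10.66 per kg K₂O

K₂O in bag = 40 × 12.5% = 5 kg.
Cost per kg K₂O = €53.28 / 5 = €10.6560.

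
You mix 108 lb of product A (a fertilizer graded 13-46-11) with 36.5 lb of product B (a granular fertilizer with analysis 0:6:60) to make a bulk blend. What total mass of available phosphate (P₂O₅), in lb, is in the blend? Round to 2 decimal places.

51.87 lb P₂O₅

P₂O₅ mass = 46%×108 + 6%×36.5 = 51.87 lb.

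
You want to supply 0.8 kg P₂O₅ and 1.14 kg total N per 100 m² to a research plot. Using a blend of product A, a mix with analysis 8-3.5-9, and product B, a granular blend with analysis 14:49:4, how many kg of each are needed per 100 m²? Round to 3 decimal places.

13.020 kg product A, 0.703 kg product B

Per-100 m² balance (a = product A, b = product B):
P₂O₅: 0.035·a + 0.49·b = 0.8
N: 0.08·a + 0.14·b = 1.14
From row1: a = (0.8 − 0.49·b) / 0.035.
Into row2: 0.08·(0.8 − 0.49·b)/0.035 + 0.14·b = 1.14 → b = 0.702624, a = 13.0204.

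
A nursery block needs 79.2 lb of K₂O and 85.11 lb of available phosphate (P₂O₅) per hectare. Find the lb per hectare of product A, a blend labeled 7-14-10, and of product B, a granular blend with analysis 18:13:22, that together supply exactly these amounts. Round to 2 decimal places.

473.49 lb product A, 144.78 lb product B

Per-hectare balance (a = product A, b = product B):
K₂O: 0.1·a + 0.22·b = 79.2
P₂O₅: 0.14·a + 0.13·b = 85.11
Solving simultaneously: a = 473.494, b = 144.775.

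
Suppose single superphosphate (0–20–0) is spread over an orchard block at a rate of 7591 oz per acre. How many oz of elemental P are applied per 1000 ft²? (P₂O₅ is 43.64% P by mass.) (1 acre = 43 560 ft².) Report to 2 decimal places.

15.21 oz P per thousand sq ft

P₂O₅ per acre = 7591 × 20% = 1518.2 oz.
Elemental P = 1518.2 × 0.4364 = 662.542 oz per acre.
Convert to per 1000 ft²: 662.542 × 0.0229568 = 15.2099 oz.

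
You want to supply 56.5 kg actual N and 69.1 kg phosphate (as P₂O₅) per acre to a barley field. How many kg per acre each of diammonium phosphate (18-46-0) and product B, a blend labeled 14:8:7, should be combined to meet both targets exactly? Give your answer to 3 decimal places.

103.080 kg diammonium phosphate, 271.040 kg product B

With a, b = kg per acre of diammonium phosphate and product B:
N: 0.18·a + 0.14·b = 56.5
P₂O₅: 0.46·a + 0.08·b = 69.1
Eliminate b: (row1) − 0.14/0.08·(row2) → -0.625·a = -64.425, so a = 103.08.
Then b = (69.1 − 0.46·103.08) / 0.08 = 271.04.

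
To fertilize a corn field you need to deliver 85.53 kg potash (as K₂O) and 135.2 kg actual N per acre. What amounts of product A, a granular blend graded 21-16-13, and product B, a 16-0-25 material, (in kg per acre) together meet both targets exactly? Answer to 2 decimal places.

634.55 kg product A, 12.15 kg product B

Per-acre balance (a = product A, b = product B):
K₂O: 0.13·a + 0.25·b = 85.53
N: 0.21·a + 0.16·b = 135.2
Eliminate b: (row1) − 0.25/0.16·(row2) → -0.198125·a = -125.72, so a = 634.549.
Then b = (135.2 − 0.21·634.549) / 0.16 = 12.1546.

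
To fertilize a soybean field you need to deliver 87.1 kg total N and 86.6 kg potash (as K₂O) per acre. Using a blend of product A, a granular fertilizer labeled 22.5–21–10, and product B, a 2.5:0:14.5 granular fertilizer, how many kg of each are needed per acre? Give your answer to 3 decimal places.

347.369 kg product A, 357.676 kg product B

Let a = kg of product A, b = kg of product B (per acre).
N: 0.225·a + 0.025·b = 87.1
K₂O: 0.1·a + 0.145·b = 86.6
Eliminate b: (row1) − 0.025/0.145·(row2) → 0.207759·a = 72.169, so a = 347.3693.
Then b = (86.6 − 0.1·347.3693) / 0.145 = 357.6763.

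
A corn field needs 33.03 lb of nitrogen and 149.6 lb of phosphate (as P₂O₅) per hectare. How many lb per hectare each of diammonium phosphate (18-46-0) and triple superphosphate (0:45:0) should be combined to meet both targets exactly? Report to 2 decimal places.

183.50 lb diammonium phosphate, 144.87 lb triple superphosphate

Per-hectare balance (a = diammonium phosphate, b = triple superphosphate):
N: 0.18·a + 0·b = 33.03
P₂O₅: 0.46·a + 0.45·b = 149.6
Eliminate a: (row1) − 0.18/0.46·(row2) → -0.176087·b = -25.5091, so b = 144.867.
Back-substitute: a = (33.03 − 0·144.867) / 0.18 = 183.5.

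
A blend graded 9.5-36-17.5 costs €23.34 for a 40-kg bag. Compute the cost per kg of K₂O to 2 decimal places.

€3.33 per kg K₂O

K₂O in bag = 40 × 17.5% = 7 kg.
Cost per kg K₂O = €23.34 / 7 = €3.3343.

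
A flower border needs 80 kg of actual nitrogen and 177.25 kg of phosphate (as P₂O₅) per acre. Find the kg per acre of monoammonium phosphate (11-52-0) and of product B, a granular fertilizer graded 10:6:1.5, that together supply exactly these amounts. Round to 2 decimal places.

284.69 kg monoammonium phosphate, 486.84 kg product B

With a, b = kg per acre of monoammonium phosphate and product B:
N: 0.11·a + 0.1·b = 80
P₂O₅: 0.52·a + 0.06·b = 177.25
Eliminate a: (row1) − 0.11/0.52·(row2) → 0.0873077·b = 42.5048, so b = 486.839.
Back-substitute: a = (80 − 0.1·486.839) / 0.11 = 284.692.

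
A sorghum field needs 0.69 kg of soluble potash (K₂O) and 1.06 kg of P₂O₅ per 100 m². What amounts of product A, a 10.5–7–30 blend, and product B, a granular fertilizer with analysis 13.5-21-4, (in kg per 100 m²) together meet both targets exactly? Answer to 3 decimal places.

1.703 kg product A, 4.480 kg product B

Let a = kg of product A, b = kg of product B (per 100 m²).
K₂O: 0.3·a + 0.04·b = 0.69
P₂O₅: 0.07·a + 0.21·b = 1.06
Eliminate a: (row1) − 0.3/0.07·(row2) → -0.86·b = -3.85286, so b = 4.48007.
Back-substitute: a = (0.69 − 0.04·4.48007) / 0.3 = 1.70266.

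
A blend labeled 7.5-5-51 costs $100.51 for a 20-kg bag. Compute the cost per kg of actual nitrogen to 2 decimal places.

$67.01 per kg N

N in bag = 20 × 7.5% = 1.5 kg.
Cost per kg N = $100.51 / 1.5 = $67.0067.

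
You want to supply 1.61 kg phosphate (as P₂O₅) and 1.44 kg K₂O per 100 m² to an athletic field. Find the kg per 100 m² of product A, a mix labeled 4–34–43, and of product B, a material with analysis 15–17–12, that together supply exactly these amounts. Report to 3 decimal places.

Let a = kg of product A, b = kg of product B (per 100 m²).
P₂O₅: 0.34·a + 0.17·b = 1.61
K₂O: 0.43·a + 0.12·b = 1.44
Solving simultaneously: a = 1.59752, b = 6.27554.

1.598 kg product A, 6.276 kg product B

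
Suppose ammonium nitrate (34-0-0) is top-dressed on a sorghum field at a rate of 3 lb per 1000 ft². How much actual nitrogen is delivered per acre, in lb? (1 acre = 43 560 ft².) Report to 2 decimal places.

44.43 lb N per acre

nitrogen per 1000 ft² = 3 × 34% = 1.02 lb.
Convert to per acre: 1.02 × 43.56 = 44.4312 lb.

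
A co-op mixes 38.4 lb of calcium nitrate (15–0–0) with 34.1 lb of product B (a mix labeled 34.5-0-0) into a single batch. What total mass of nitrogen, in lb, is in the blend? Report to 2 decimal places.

17.52 lb N

N mass = 15%×38.4 + 34.5%×34.1 = 17.5245 lb.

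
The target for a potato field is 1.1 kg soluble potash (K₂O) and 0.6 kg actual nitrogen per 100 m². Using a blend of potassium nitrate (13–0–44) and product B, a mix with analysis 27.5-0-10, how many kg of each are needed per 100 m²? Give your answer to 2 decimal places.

With a, b = kg per 100 m² of potassium nitrate and product B:
K₂O: 0.44·a + 0.1·b = 1.1
N: 0.13·a + 0.275·b = 0.6
Solving simultaneously: a = 2.24537, b = 1.12037.

2.25 kg potassium nitrate, 1.12 kg product B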